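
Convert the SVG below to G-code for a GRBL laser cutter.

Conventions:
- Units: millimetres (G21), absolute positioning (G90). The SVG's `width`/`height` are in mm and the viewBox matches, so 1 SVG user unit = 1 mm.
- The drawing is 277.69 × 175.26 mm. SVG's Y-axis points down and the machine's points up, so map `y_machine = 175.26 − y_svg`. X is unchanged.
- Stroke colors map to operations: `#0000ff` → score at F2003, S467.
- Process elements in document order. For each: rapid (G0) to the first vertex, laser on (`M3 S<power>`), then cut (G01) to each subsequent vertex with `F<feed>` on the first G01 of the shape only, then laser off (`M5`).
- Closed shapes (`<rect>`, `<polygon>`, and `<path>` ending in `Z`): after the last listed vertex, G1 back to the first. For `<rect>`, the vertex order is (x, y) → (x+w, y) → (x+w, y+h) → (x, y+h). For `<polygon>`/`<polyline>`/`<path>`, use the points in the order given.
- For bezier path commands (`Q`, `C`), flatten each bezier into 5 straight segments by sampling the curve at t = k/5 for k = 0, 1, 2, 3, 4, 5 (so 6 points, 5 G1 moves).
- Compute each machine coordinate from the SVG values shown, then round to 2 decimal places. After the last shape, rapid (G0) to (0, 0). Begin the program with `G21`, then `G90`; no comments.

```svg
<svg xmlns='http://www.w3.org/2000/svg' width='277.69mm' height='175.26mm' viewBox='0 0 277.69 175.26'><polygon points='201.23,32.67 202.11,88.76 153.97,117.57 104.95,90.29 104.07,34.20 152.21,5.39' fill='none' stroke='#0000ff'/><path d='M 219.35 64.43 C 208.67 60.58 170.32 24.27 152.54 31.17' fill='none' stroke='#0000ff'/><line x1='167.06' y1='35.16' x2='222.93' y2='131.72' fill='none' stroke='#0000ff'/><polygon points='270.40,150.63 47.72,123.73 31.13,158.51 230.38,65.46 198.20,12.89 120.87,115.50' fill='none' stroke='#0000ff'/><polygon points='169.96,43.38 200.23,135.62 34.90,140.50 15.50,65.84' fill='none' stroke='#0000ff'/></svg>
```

viewBox `0 0 277.69 175.26` with mm width/height → 1 unit = 1 mm. Flip: y_m = 175.26 − y_svg.

**Shape 1** — `<polygon>` regular polygon, stroke `#0000ff` → score (S467, F2003). Machine vertices: (201.23,142.59) → (202.11,86.50) → (153.97,57.69) → (104.95,84.97) → (104.07,141.06) → (152.21,169.87) → (201.23,142.59). Closed: final G1 returns to the first vertex.

**Shape 2** — `<path>` cubic bezier, stroke `#0000ff` → score (S467, F2003). Control points (SVG): P0=(219.35,64.43), P1=(208.67,60.58), P2=(170.32,24.27), P3=(152.54,31.17); sampled at t=k/5. Machine vertices: (219.35,110.83) → (210.01,116.43) → (196.34,126.19) → (180.66,136.47) → (165.29,143.65) → (152.54,144.09). Open path.

**Shape 3** — `<line>` line segment, stroke `#0000ff` → score (S467, F2003). Machine vertices: (167.06,140.10) → (222.93,43.54). Open path.

**Shape 4** — `<polygon>` closed polygon, stroke `#0000ff` → score (S467, F2003). Machine vertices: (270.40,24.63) → (47.72,51.53) → (31.13,16.75) → (230.38,109.80) → (198.20,162.37) → (120.87,59.76) → (270.40,24.63). Closed: final G1 returns to the first vertex.

**Shape 5** — `<polygon>` closed polygon, stroke `#0000ff` → score (S467, F2003). Machine vertices: (169.96,131.88) → (200.23,39.64) → (34.90,34.76) → (15.50,109.42) → (169.96,131.88). Closed: final G1 returns to the first vertex.

G21
G90
G0 X201.23 Y142.59
M3 S467
G01 X202.11 Y86.50 F2003
G01 X153.97 Y57.69
G01 X104.95 Y84.97
G01 X104.07 Y141.06
G01 X152.21 Y169.87
G01 X201.23 Y142.59
M5
G0 X219.35 Y110.83
M3 S467
G01 X210.01 Y116.43 F2003
G01 X196.34 Y126.19
G01 X180.66 Y136.47
G01 X165.29 Y143.65
G01 X152.54 Y144.09
M5
G0 X167.06 Y140.10
M3 S467
G01 X222.93 Y43.54 F2003
M5
G0 X270.40 Y24.63
M3 S467
G01 X47.72 Y51.53 F2003
G01 X31.13 Y16.75
G01 X230.38 Y109.80
G01 X198.20 Y162.37
G01 X120.87 Y59.76
G01 X270.40 Y24.63
M5
G0 X169.96 Y131.88
M3 S467
G01 X200.23 Y39.64 F2003
G01 X34.90 Y34.76
G01 X15.50 Y109.42
G01 X169.96 Y131.88
M5
G0 X0.00 Y0.00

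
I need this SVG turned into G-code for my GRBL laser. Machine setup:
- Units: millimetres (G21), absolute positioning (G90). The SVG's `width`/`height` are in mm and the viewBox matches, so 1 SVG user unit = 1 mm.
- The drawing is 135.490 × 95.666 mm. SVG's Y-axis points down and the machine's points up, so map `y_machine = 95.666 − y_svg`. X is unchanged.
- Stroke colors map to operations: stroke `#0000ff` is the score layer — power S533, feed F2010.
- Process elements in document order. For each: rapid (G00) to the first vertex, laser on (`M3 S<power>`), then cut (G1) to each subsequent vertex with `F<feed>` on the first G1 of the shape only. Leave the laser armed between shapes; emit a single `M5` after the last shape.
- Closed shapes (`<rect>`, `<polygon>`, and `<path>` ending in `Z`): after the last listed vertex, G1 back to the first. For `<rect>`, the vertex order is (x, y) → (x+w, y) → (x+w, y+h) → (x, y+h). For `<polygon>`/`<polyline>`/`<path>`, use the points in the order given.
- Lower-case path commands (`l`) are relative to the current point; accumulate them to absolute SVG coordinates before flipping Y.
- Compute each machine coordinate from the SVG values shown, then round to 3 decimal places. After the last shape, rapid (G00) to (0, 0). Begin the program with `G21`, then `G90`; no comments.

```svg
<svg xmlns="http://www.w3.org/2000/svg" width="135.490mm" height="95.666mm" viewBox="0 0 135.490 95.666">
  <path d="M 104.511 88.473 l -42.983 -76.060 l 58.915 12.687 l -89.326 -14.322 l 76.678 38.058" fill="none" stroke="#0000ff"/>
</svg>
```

Since the viewBox matches the mm dimensions, user units are millimetres directly. The only transform is the Y-flip y_m = 95.666 − y_svg.

Shape 1 is a open polyline drawn with `<path>`. Its stroke #0000ff means score at S533, F2010. After flipping Y the toolpath is (104.511,7.193) → (61.528,83.253) → (120.443,70.566) → (31.117,84.888) → (107.795,46.830).

G21
G90
G00 X104.511 Y7.193
M3 S533
G1 X61.528 Y83.253 F2010
G1 X120.443 Y70.566
G1 X31.117 Y84.888
G1 X107.795 Y46.830
M5
G00 X0.000 Y0.000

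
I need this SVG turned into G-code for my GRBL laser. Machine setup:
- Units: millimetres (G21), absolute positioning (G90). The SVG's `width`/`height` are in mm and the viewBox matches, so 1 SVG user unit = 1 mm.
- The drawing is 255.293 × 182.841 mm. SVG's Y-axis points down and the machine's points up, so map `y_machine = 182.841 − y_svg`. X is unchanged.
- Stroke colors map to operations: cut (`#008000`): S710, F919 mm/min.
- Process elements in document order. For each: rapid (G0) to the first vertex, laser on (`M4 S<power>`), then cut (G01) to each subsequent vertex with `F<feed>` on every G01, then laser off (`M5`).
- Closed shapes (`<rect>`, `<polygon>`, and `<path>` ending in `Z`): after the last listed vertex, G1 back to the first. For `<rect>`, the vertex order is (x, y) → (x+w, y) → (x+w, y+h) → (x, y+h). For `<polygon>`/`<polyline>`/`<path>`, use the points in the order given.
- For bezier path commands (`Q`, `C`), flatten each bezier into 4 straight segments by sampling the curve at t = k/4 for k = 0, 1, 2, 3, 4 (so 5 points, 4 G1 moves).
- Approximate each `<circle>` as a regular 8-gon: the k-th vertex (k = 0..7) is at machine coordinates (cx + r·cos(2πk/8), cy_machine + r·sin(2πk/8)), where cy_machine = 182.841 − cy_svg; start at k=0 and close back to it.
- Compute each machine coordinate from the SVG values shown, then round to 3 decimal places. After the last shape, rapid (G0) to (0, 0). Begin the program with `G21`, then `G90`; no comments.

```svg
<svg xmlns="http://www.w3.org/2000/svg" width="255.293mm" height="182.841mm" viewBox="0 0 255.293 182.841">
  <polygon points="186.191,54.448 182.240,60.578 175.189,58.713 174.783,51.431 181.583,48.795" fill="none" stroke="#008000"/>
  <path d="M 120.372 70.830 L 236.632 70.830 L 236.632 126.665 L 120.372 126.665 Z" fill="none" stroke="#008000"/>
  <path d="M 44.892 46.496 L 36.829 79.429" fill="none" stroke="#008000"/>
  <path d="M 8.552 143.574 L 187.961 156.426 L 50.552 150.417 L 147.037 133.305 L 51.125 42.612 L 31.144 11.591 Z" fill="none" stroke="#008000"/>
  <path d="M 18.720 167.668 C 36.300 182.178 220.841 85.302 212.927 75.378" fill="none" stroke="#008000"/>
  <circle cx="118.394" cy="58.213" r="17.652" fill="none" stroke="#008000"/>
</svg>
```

Since the viewBox matches the mm dimensions, user units are millimetres directly. The only transform is the Y-flip y_m = 182.841 − y_svg.

Shape 1 is a regular polygon drawn with `<polygon>`. Its stroke #008000 means cut at S710, F919. After flipping Y the toolpath is (186.191,128.393) → (182.240,122.263) → (175.189,124.128) → (174.783,131.410) → (181.583,134.046) → (186.191,128.393), returning to the start.

Shape 2 is a rectangle drawn with `<path>`. Its stroke #008000 means cut at S710, F919. After flipping Y the toolpath is (120.372,112.011) → (236.632,112.011) → (236.632,56.176) → (120.372,56.176) → (120.372,112.011), returning to the start.

Shape 3 is a line segment drawn with `<path>`. Its stroke #008000 means cut at S710, F919. After flipping Y the toolpath is (44.892,136.345) → (36.829,103.412).

Shape 4 is a closed polygon drawn with `<path>`. Its stroke #008000 means cut at S710, F919. After flipping Y the toolpath is (8.552,39.267) → (187.961,26.415) → (50.552,32.424) → (147.037,49.536) → (51.125,140.229) → (31.144,171.250) → (8.552,39.267), returning to the start.

Shape 5 is a cubic bezier drawn with `<path>`. Its stroke #008000 means cut at S710, F919. After flipping Y the toolpath is (18.720,15.173) → (57.594,22.076) → (125.384,52.155) → (188.393,86.816) → (212.927,107.463).

Shape 6 is a circle drawn with `<circle>`. Its stroke #008000 means cut at S710, F919. After flipping Y the toolpath is (136.046,124.628) → (130.876,137.110) → (118.394,142.280) → (105.912,137.110) → (100.742,124.628) → (105.912,112.146) → (118.394,106.976) → (130.876,112.146) → (136.046,124.628), returning to the start.

G21
G90
G0 X186.191 Y128.393
M4 S710
G01 X182.240 Y122.263 F919
G01 X175.189 Y124.128 F919
G01 X174.783 Y131.410 F919
G01 X181.583 Y134.046 F919
G01 X186.191 Y128.393 F919
M5
G0 X120.372 Y112.011
M4 S710
G01 X236.632 Y112.011 F919
G01 X236.632 Y56.176 F919
G01 X120.372 Y56.176 F919
G01 X120.372 Y112.011 F919
M5
G0 X44.892 Y136.345
M4 S710
G01 X36.829 Y103.412 F919
M5
G0 X8.552 Y39.267
M4 S710
G01 X187.961 Y26.415 F919
G01 X50.552 Y32.424 F919
G01 X147.037 Y49.536 F919
G01 X51.125 Y140.229 F919
G01 X31.144 Y171.250 F919
G01 X8.552 Y39.267 F919
M5
G0 X18.720 Y15.173
M4 S710
G01 X57.594 Y22.076 F919
G01 X125.384 Y52.155 F919
G01 X188.393 Y86.816 F919
G01 X212.927 Y107.463 F919
M5
G0 X136.046 Y124.628
M4 S710
G01 X130.876 Y137.110 F919
G01 X118.394 Y142.280 F919
G01 X105.912 Y137.110 F919
G01 X100.742 Y124.628 F919
G01 X105.912 Y112.146 F919
G01 X118.394 Y106.976 F919
G01 X130.876 Y112.146 F919
G01 X136.046 Y124.628 F919
M5
G0 X0.000 Y0.000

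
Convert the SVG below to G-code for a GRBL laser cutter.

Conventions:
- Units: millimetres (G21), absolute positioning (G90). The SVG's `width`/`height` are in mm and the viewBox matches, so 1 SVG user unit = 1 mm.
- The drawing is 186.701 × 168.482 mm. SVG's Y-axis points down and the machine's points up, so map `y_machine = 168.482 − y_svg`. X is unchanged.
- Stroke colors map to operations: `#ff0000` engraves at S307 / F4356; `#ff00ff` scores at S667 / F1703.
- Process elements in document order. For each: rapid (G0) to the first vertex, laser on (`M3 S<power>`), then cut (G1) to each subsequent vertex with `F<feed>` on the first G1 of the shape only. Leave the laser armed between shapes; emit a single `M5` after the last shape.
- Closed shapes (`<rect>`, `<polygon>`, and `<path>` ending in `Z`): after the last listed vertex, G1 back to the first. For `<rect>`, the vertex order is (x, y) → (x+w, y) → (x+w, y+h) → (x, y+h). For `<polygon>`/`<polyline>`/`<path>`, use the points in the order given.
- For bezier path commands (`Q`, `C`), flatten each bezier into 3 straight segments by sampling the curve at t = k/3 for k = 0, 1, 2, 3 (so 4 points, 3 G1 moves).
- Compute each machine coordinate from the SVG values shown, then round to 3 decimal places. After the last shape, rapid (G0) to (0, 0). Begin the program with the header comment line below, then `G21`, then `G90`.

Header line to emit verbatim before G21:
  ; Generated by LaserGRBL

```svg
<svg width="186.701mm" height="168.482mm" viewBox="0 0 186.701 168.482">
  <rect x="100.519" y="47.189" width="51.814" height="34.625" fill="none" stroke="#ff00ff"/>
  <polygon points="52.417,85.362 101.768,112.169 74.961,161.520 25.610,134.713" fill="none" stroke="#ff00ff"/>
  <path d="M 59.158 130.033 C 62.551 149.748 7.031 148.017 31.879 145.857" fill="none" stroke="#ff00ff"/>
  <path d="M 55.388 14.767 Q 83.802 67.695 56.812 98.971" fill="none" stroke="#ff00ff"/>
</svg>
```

; Generated by LaserGRBL
G21
G90
G0 X100.519 Y121.293
M3 S667
G1 X152.333 Y121.293 F1703
G1 X152.333 Y86.668
G1 X100.519 Y86.668
G1 X100.519 Y121.293
G0 X52.417 Y83.120
M3 S667
G1 X101.768 Y56.313 F1703
G1 X74.961 Y6.962
G1 X25.610 Y33.769
G1 X52.417 Y83.120
G0 X59.158 Y38.449
M3 S667
G1 X48.072 Y25.104 F1703
G1 X28.662 Y21.386
G1 X31.879 Y22.625
G0 X55.388 Y153.715
M3 S667
G1 X68.175 Y120.835 F1703
G1 X68.649 Y92.767
G1 X56.812 Y69.511
M5
G0 X0.000 Y0.000

viewBox `0 0 186.701 168.482` with mm width/height → 1 unit = 1 mm. Flip: y_m = 168.482 − y_svg.

**Shape 1** — `<rect>` rectangle, stroke `#ff00ff` → score (S667, F1703). Machine vertices: (100.519,121.293) → (152.333,121.293) → (152.333,86.668) → (100.519,86.668) → (100.519,121.293). Closed: final G1 returns to the first vertex.

**Shape 2** — `<polygon>` regular polygon, stroke `#ff00ff` → score (S667, F1703). Machine vertices: (52.417,83.120) → (101.768,56.313) → (74.961,6.962) → (25.610,33.769) → (52.417,83.120). Closed: final G1 returns to the first vertex.

**Shape 3** — `<path>` cubic bezier, stroke `#ff00ff` → score (S667, F1703). Control points (SVG): P0=(59.158,130.033), P1=(62.551,149.748), P2=(7.031,148.017), P3=(31.879,145.857); sampled at t=k/3. Machine vertices: (59.158,38.449) → (48.072,25.104) → (28.662,21.386) → (31.879,22.625). Open path.

**Shape 4** — `<path>` quadratic bezier, stroke `#ff00ff` → score (S667, F1703). Control points (SVG): P0=(55.388,14.767), P1=(83.802,67.695), P2=(56.812,98.971); sampled at t=k/3. Machine vertices: (55.388,153.715) → (68.175,120.835) → (68.649,92.767) → (56.812,69.511). Open path.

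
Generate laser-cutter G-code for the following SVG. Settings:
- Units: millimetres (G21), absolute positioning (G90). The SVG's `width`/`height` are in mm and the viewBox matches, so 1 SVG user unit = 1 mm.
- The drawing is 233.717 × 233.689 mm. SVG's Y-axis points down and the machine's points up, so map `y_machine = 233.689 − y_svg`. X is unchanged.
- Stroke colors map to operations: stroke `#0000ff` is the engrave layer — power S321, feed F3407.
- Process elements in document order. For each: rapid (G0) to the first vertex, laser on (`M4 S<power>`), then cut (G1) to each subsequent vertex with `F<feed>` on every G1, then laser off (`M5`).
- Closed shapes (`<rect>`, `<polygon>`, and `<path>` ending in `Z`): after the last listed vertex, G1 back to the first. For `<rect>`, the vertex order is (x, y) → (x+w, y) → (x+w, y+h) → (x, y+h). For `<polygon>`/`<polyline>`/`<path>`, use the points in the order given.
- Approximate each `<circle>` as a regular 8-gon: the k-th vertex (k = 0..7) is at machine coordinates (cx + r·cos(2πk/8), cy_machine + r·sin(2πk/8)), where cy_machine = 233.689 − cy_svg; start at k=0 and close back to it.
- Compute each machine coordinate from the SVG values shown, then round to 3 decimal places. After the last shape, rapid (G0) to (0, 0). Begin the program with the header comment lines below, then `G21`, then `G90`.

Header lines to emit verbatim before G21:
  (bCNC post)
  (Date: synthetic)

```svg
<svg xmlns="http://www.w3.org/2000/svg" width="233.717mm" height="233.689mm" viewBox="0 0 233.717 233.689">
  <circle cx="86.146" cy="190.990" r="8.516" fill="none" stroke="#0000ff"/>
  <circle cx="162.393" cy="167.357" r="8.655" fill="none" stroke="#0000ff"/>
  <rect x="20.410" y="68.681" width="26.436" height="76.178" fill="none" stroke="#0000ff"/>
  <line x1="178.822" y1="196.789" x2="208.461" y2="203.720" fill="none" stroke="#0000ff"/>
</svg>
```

1 u = 1 mm; y_m = 233.689 − y.

[1] `<circle>` circle, #0000ff→engrave S321 F3407: (94.662,42.699) → (92.168,48.721) → (86.146,51.215) → (80.124,48.721) → (77.630,42.699) → (80.124,36.677) → (86.146,34.183) → (92.168,36.677) → (94.662,42.699) (closed)

[2] `<circle>` circle, #0000ff→engrave S321 F3407: (171.048,66.332) → (168.513,72.452) → (162.393,74.987) → (156.273,72.452) → (153.738,66.332) → (156.273,60.212) → (162.393,57.677) → (168.513,60.212) → (171.048,66.332) (closed)

[3] `<rect>` rectangle, #0000ff→engrave S321 F3407: (20.410,165.008) → (46.846,165.008) → (46.846,88.830) → (20.410,88.830) → (20.410,165.008) (closed)

[4] `<line>` line segment, #0000ff→engrave S321 F3407: (178.822,36.900) → (208.461,29.969)

(bCNC post)
(Date: synthetic)
G21
G90
G0 X94.662 Y42.699
M4 S321
G1 X92.168 Y48.721 F3407
G1 X86.146 Y51.215 F3407
G1 X80.124 Y48.721 F3407
G1 X77.630 Y42.699 F3407
G1 X80.124 Y36.677 F3407
G1 X86.146 Y34.183 F3407
G1 X92.168 Y36.677 F3407
G1 X94.662 Y42.699 F3407
M5
G0 X171.048 Y66.332
M4 S321
G1 X168.513 Y72.452 F3407
G1 X162.393 Y74.987 F3407
G1 X156.273 Y72.452 F3407
G1 X153.738 Y66.332 F3407
G1 X156.273 Y60.212 F3407
G1 X162.393 Y57.677 F3407
G1 X168.513 Y60.212 F3407
G1 X171.048 Y66.332 F3407
M5
G0 X20.410 Y165.008
M4 S321
G1 X46.846 Y165.008 F3407
G1 X46.846 Y88.830 F3407
G1 X20.410 Y88.830 F3407
G1 X20.410 Y165.008 F3407
M5
G0 X178.822 Y36.900
M4 S321
G1 X208.461 Y29.969 F3407
M5
G0 X0.000 Y0.000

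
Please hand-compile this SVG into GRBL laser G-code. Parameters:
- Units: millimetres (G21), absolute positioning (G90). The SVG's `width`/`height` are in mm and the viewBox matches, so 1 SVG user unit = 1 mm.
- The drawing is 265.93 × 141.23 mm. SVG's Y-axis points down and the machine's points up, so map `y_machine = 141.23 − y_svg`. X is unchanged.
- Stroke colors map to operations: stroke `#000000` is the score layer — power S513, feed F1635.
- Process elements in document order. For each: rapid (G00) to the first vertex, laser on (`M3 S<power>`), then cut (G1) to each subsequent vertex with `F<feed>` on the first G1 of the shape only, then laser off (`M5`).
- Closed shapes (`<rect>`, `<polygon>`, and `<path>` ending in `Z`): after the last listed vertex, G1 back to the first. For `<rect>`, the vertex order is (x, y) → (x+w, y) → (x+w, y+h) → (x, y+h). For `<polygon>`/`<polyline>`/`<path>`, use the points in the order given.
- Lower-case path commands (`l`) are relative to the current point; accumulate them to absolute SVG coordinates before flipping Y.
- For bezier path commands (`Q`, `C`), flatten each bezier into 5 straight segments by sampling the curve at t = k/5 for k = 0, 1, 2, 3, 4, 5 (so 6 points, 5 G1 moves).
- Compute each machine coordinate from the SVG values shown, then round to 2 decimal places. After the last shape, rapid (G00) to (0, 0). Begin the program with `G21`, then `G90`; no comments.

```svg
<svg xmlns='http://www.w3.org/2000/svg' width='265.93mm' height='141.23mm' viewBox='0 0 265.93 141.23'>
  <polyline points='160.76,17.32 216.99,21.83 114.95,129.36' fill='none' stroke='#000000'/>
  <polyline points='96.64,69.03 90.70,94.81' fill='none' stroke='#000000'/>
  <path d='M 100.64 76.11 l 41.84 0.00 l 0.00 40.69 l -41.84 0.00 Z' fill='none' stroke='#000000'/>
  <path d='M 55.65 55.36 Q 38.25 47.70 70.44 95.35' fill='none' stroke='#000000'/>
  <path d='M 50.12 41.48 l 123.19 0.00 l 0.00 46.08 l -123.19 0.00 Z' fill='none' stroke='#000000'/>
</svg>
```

viewBox `0 0 265.93 141.23` with mm width/height → 1 unit = 1 mm. Flip: y_m = 141.23 − y_svg.

**Shape 1** — `<polyline>` open polyline, stroke `#000000` → score (S513, F1635). Machine vertices: (160.76,123.91) → (216.99,119.40) → (114.95,11.87). Open path.

**Shape 2** — `<polyline>` line segment, stroke `#000000` → score (S513, F1635). Machine vertices: (96.64,72.20) → (90.70,46.42). Open path.

**Shape 3** — `<path>` rectangle, stroke `#000000` → score (S513, F1635). Machine vertices: (100.64,65.12) → (142.48,65.12) → (142.48,24.43) → (100.64,24.43) → (100.64,65.12). Closed: final G1 returns to the first vertex.

**Shape 4** — `<path>` quadratic bezier, stroke `#000000` → score (S513, F1635). Control points (SVG): P0=(55.65,55.36), P1=(38.25,47.70), P2=(70.44,95.35); sampled at t=k/5. Machine vertices: (55.65,85.87) → (50.67,86.72) → (49.66,83.15) → (52.62,75.15) → (59.55,62.73) → (70.44,45.88). Open path.

**Shape 5** — `<path>` rectangle, stroke `#000000` → score (S513, F1635). Machine vertices: (50.12,99.75) → (173.31,99.75) → (173.31,53.67) → (50.12,53.67) → (50.12,99.75). Closed: final G1 returns to the first vertex.

G21
G90
G00 X160.76 Y123.91
M3 S513
G1 X216.99 Y119.40 F1635
G1 X114.95 Y11.87
M5
G00 X96.64 Y72.20
M3 S513
G1 X90.70 Y46.42 F1635
M5
G00 X100.64 Y65.12
M3 S513
G1 X142.48 Y65.12 F1635
G1 X142.48 Y24.43
G1 X100.64 Y24.43
G1 X100.64 Y65.12
M5
G00 X55.65 Y85.87
M3 S513
G1 X50.67 Y86.72 F1635
G1 X49.66 Y83.15
G1 X52.62 Y75.15
G1 X59.55 Y62.73
G1 X70.44 Y45.88
M5
G00 X50.12 Y99.75
M3 S513
G1 X173.31 Y99.75 F1635
G1 X173.31 Y53.67
G1 X50.12 Y53.67
G1 X50.12 Y99.75
M5
G00 X0.00 Y0.00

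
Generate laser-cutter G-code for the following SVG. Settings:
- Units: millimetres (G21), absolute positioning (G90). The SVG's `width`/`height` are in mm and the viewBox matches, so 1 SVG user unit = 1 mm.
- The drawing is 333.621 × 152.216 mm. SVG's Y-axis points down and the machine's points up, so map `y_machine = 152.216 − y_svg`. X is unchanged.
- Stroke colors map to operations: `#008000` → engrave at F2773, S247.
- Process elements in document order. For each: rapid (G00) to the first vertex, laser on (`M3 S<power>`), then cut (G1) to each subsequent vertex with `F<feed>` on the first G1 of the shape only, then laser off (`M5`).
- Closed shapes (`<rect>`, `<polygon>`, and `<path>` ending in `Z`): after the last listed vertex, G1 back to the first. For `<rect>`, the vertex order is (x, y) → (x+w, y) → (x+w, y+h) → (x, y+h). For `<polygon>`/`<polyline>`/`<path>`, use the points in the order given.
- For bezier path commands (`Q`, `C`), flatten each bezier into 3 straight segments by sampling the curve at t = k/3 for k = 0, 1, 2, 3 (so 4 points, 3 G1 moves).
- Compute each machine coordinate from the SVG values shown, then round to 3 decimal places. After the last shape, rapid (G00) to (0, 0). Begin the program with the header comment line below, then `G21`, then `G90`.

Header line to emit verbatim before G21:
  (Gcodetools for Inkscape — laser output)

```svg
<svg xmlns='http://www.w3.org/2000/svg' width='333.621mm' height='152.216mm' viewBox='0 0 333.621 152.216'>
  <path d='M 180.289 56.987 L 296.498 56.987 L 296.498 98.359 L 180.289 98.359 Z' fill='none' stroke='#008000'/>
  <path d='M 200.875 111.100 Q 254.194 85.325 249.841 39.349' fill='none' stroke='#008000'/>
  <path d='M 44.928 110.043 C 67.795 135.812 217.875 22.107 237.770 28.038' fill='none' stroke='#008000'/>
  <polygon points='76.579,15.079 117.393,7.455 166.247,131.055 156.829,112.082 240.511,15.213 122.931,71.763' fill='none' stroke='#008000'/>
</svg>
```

(Gcodetools for Inkscape — laser output)
G21
G90
G00 X180.289 Y95.229
M3 S247
G1 X296.498 Y95.229 F2773
G1 X296.498 Y53.857
G1 X180.289 Y53.857
G1 X180.289 Y95.229
M5
G00 X200.875 Y41.116
M3 S247
G1 X230.013 Y60.544 F2773
G1 X246.335 Y84.461
G1 X249.841 Y112.867
M5
G00 X44.928 Y42.173
M3 S247
G1 X100.666 Y53.299 F2773
G1 X184.013 Y99.827
G1 X237.770 Y124.178
M5
G00 X76.579 Y137.137
M3 S247
G1 X117.393 Y144.761 F2773
G1 X166.247 Y21.161
G1 X156.829 Y40.134
G1 X240.511 Y137.003
G1 X122.931 Y80.453
G1 X76.579 Y137.137
M5
G00 X0.000 Y0.000

1 u = 1 mm; y_m = 152.216 − y.

[1] `<path>` rectangle, #008000→engrave S247 F2773: (180.289,95.229) → (296.498,95.229) → (296.498,53.857) → (180.289,53.857) → (180.289,95.229) (closed)

[2] `<path>` quadratic bezier, #008000→engrave S247 F2773: (200.875,41.116) → (230.013,60.544) → (246.335,84.461) → (249.841,112.867)

[3] `<path>` cubic bezier, #008000→engrave S247 F2773: (44.928,42.173) → (100.666,53.299) → (184.013,99.827) → (237.770,124.178)

[4] `<polygon>` closed polygon, #008000→engrave S247 F2773: (76.579,137.137) → (117.393,144.761) → (166.247,21.161) → (156.829,40.134) → (240.511,137.003) → (122.931,80.453) → (76.579,137.137) (closed)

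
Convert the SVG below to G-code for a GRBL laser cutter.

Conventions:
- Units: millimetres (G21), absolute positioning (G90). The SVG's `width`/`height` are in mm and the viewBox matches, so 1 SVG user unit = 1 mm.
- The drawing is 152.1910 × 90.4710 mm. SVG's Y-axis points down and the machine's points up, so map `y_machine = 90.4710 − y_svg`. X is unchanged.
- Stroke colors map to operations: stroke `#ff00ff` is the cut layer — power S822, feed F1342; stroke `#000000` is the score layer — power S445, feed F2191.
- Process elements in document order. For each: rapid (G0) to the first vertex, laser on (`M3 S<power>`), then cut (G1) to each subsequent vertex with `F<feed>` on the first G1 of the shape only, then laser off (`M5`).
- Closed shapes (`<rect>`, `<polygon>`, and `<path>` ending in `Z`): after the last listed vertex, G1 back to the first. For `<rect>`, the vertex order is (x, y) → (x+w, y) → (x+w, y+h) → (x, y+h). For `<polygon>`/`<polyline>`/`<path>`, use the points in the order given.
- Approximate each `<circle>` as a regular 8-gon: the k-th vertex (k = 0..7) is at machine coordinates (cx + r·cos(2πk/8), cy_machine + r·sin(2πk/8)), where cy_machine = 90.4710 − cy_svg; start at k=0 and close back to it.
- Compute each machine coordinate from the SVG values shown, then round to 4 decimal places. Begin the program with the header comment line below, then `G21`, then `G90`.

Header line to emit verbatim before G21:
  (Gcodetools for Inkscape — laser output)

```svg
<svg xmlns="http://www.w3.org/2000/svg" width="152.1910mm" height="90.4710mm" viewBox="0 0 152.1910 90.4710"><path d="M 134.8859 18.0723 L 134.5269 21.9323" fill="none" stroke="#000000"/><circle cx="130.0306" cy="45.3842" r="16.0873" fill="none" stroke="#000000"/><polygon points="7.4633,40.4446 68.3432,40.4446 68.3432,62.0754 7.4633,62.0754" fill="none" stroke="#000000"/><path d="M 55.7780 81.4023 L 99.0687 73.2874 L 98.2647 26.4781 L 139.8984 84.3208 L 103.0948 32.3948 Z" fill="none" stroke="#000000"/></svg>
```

(Gcodetools for Inkscape — laser output)
G21
G90
G0 X134.8859 Y72.3987
M3 S445
G1 X134.5269 Y68.5387 F2191
M5
G0 X146.1179 Y45.0868
M3 S445
G1 X141.4060 Y56.4622 F2191
G1 X130.0306 Y61.1741
G1 X118.6552 Y56.4622
G1 X113.9433 Y45.0868
G1 X118.6552 Y33.7114
G1 X130.0306 Y28.9995
G1 X141.4060 Y33.7114
G1 X146.1179 Y45.0868
M5
G0 X7.4633 Y50.0264
M3 S445
G1 X68.3432 Y50.0264 F2191
G1 X68.3432 Y28.3956
G1 X7.4633 Y28.3956
G1 X7.4633 Y50.0264
M5
G0 X55.7780 Y9.0687
M3 S445
G1 X99.0687 Y17.1836 F2191
G1 X98.2647 Y63.9929
G1 X139.8984 Y6.1502
G1 X103.0948 Y58.0762
G1 X55.7780 Y9.0687
M5

Since the viewBox matches the mm dimensions, user units are millimetres directly. The only transform is the Y-flip y_m = 90.4710 − y_svg.

Shape 1 is a line segment drawn with `<path>`. Its stroke #000000 means score at S445, F2191. After flipping Y the toolpath is (134.8859,72.3987) → (134.5269,68.5387).

Shape 2 is a circle drawn with `<circle>`. Its stroke #000000 means score at S445, F2191. After flipping Y the toolpath is (146.1179,45.0868) → (141.4060,56.4622) → (130.0306,61.1741) → (118.6552,56.4622) → (113.9433,45.0868) → (118.6552,33.7114) → (130.0306,28.9995) → (141.4060,33.7114) → (146.1179,45.0868), returning to the start.

Shape 3 is a rectangle drawn with `<polygon>`. Its stroke #000000 means score at S445, F2191. After flipping Y the toolpath is (7.4633,50.0264) → (68.3432,50.0264) → (68.3432,28.3956) → (7.4633,28.3956) → (7.4633,50.0264), returning to the start.

Shape 4 is a closed polygon drawn with `<path>`. Its stroke #000000 means score at S445, F2191. After flipping Y the toolpath is (55.7780,9.0687) → (99.0687,17.1836) → (98.2647,63.9929) → (139.8984,6.1502) → (103.0948,58.0762) → (55.7780,9.0687), returning to the start.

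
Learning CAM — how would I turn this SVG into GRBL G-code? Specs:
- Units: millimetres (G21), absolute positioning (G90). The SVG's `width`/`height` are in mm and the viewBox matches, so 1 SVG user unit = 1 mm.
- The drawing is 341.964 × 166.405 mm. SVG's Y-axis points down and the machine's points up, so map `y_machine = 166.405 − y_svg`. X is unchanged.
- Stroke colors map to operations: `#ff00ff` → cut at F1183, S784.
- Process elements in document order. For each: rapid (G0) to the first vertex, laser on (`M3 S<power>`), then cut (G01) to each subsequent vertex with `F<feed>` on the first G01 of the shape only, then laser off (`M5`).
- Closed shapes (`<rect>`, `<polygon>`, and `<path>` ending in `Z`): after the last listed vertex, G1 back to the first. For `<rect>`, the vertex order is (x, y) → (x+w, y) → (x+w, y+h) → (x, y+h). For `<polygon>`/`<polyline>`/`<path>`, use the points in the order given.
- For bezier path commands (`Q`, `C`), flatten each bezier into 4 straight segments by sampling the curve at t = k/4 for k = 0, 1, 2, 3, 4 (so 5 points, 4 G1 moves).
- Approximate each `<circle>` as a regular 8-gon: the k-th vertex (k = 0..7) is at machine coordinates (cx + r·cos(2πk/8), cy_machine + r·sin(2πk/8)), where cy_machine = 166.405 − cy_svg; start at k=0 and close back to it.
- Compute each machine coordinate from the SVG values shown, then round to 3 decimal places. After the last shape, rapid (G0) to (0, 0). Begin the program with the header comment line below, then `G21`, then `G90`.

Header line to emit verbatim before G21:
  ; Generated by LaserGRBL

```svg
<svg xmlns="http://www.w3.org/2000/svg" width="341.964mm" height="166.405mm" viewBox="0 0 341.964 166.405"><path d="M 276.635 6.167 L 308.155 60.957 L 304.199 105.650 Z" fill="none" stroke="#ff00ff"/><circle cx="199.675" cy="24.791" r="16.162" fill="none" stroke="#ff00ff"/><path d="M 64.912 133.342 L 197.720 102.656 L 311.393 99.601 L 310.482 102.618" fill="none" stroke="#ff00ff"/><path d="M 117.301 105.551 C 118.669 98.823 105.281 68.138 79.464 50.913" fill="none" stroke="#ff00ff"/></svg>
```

; Generated by LaserGRBL
G21
G90
G0 X276.635 Y160.238
M3 S784
G01 X308.155 Y105.448 F1183
G01 X304.199 Y60.755
G01 X276.635 Y160.238
M5
G0 X215.837 Y141.614
M3 S784
G01 X211.103 Y153.042 F1183
G01 X199.675 Y157.776
G01 X188.247 Y153.042
G01 X183.513 Y141.614
G01 X188.247 Y130.186
G01 X199.675 Y125.452
G01 X211.103 Y130.186
G01 X215.837 Y141.614
M5
G0 X64.912 Y33.063
M3 S784
G01 X197.720 Y63.749 F1183
G01 X311.393 Y66.804
G01 X310.482 Y63.787
M5
G0 X117.301 Y60.854
M3 S784
G01 X115.597 Y69.807 F1183
G01 X108.577 Y84.237
G01 X96.460 Y100.634
G01 X79.464 Y115.492
M5
G0 X0.000 Y0.000

viewBox `0 0 341.964 166.405` with mm width/height → 1 unit = 1 mm. Flip: y_m = 166.405 − y_svg.

**Shape 1** — `<path>` closed polygon, stroke `#ff00ff` → cut (S784, F1183). Machine vertices: (276.635,160.238) → (308.155,105.448) → (304.199,60.755) → (276.635,160.238). Closed: final G1 returns to the first vertex.

**Shape 2** — `<circle>` circle, stroke `#ff00ff` → cut (S784, F1183). Machine vertices: (215.837,141.614) → (211.103,153.042) → (199.675,157.776) → (188.247,153.042) → (183.513,141.614) → (188.247,130.186) → (199.675,125.452) → (211.103,130.186) → (215.837,141.614). Closed: final G1 returns to the first vertex.

**Shape 3** — `<path>` open polyline, stroke `#ff00ff` → cut (S784, F1183). Machine vertices: (64.912,33.063) → (197.720,63.749) → (311.393,66.804) → (310.482,63.787). Open path.

**Shape 4** — `<path>` cubic bezier, stroke `#ff00ff` → cut (S784, F1183). Control points (SVG): P0=(117.301,105.551), P1=(118.669,98.823), P2=(105.281,68.138), P3=(79.464,50.913); sampled at t=k/4. Machine vertices: (117.301,60.854) → (115.597,69.807) → (108.577,84.237) → (96.460,100.634) → (79.464,115.492). Open path.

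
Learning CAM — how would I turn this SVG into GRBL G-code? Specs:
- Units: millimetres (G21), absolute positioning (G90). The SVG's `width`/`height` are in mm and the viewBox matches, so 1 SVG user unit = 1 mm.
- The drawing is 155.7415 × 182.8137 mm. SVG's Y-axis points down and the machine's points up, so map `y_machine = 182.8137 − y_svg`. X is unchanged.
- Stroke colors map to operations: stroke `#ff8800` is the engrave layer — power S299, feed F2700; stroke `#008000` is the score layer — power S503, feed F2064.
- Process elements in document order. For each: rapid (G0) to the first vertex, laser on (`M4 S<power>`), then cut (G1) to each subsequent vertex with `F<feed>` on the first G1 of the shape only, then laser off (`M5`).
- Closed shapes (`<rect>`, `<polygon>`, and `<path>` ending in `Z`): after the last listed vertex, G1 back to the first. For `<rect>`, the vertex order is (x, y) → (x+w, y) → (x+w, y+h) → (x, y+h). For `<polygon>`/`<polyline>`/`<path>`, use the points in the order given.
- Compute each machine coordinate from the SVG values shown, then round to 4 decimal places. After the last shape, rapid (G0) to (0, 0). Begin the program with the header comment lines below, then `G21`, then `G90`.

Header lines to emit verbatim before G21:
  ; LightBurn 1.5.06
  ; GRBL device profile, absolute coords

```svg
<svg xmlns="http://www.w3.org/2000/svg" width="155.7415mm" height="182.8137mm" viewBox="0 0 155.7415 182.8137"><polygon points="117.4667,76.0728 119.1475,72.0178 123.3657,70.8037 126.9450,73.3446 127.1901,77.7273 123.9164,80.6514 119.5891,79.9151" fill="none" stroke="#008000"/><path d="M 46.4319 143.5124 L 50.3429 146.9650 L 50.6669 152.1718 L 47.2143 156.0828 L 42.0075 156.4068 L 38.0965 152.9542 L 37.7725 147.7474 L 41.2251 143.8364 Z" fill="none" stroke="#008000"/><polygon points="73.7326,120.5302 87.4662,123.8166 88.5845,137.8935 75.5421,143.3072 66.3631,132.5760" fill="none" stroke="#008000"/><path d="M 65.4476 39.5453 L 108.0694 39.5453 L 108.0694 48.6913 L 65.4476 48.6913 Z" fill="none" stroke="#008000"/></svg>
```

; LightBurn 1.5.06
; GRBL device profile, absolute coords
G21
G90
G0 X117.4667 Y106.7409
M4 S503
G1 X119.1475 Y110.7959 F2064
G1 X123.3657 Y112.0100
G1 X126.9450 Y109.4691
G1 X127.1901 Y105.0864
G1 X123.9164 Y102.1623
G1 X119.5891 Y102.8986
G1 X117.4667 Y106.7409
M5
G0 X46.4319 Y39.3013
M4 S503
G1 X50.3429 Y35.8487 F2064
G1 X50.6669 Y30.6419
G1 X47.2143 Y26.7309
G1 X42.0075 Y26.4069
G1 X38.0965 Y29.8595
G1 X37.7725 Y35.0663
G1 X41.2251 Y38.9773
G1 X46.4319 Y39.3013
M5
G0 X73.7326 Y62.2835
M4 S503
G1 X87.4662 Y58.9971 F2064
G1 X88.5845 Y44.9202
G1 X75.5421 Y39.5065
G1 X66.3631 Y50.2377
G1 X73.7326 Y62.2835
M5
G0 X65.4476 Y143.2684
M4 S503
G1 X108.0694 Y143.2684 F2064
G1 X108.0694 Y134.1224
G1 X65.4476 Y134.1224
G1 X65.4476 Y143.2684
M5
G0 X0.0000 Y0.0000

1 u = 1 mm; y_m = 182.8137 − y.

[1] `<polygon>` regular polygon, #008000→score S503 F2064: (117.4667,106.7409) → (119.1475,110.7959) → (123.3657,112.0100) → (126.9450,109.4691) → (127.1901,105.0864) → (123.9164,102.1623) → (119.5891,102.8986) → (117.4667,106.7409) (closed)

[2] `<path>` regular polygon, #008000→score S503 F2064: (46.4319,39.3013) → (50.3429,35.8487) → (50.6669,30.6419) → (47.2143,26.7309) → (42.0075,26.4069) → (38.0965,29.8595) → (37.7725,35.0663) → (41.2251,38.9773) → (46.4319,39.3013) (closed)

[3] `<polygon>` regular polygon, #008000→score S503 F2064: (73.7326,62.2835) → (87.4662,58.9971) → (88.5845,44.9202) → (75.5421,39.5065) → (66.3631,50.2377) → (73.7326,62.2835) (closed)

[4] `<path>` rectangle, #008000→score S503 F2064: (65.4476,143.2684) → (108.0694,143.2684) → (108.0694,134.1224) → (65.4476,134.1224) → (65.4476,143.2684) (closed)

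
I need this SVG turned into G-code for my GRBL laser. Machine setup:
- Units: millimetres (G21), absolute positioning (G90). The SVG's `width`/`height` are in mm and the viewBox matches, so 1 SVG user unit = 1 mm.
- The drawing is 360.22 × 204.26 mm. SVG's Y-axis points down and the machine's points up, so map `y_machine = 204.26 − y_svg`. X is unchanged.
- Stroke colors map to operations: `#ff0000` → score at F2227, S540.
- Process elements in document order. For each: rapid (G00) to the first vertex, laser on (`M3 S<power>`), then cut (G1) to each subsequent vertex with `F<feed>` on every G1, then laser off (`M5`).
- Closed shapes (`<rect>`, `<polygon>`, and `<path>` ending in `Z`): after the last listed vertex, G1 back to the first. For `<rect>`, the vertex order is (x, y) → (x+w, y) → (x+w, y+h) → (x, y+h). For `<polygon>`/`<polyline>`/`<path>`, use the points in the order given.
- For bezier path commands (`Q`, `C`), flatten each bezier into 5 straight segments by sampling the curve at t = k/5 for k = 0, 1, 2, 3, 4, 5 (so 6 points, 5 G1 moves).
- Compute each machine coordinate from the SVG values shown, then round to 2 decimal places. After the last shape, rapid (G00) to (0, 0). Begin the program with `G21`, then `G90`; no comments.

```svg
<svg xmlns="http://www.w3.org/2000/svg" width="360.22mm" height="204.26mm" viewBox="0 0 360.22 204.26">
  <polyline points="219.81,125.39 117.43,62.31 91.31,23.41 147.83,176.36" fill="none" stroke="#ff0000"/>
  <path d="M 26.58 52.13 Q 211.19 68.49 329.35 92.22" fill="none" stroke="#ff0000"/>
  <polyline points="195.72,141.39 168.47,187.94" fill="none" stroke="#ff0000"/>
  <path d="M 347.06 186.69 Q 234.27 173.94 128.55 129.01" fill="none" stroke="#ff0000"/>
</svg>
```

G21
G90
G00 X219.81 Y78.87
M3 S540
G1 X117.43 Y141.95 F2227
G1 X91.31 Y180.85 F2227
G1 X147.83 Y27.90 F2227
M5
G00 X26.58 Y152.13
M3 S540
G1 X97.77 Y145.29 F2227
G1 X163.64 Y137.86 F2227
G1 X224.19 Y129.84 F2227
G1 X279.43 Y121.24 F2227
G1 X329.35 Y112.04 F2227
M5
G00 X195.72 Y62.87
M3 S540
G1 X168.47 Y16.32 F2227
M5
G00 X347.06 Y17.57
M3 S540
G1 X302.23 Y23.96 F2227
G1 X257.96 Y32.92 F2227
G1 X214.26 Y44.45 F2227
G1 X171.12 Y58.57 F2227
G1 X128.55 Y75.25 F2227
M5
G00 X0.00 Y0.00

viewBox `0 0 360.22 204.26` with mm width/height → 1 unit = 1 mm. Flip: y_m = 204.26 − y_svg.

**Shape 1** — `<polyline>` open polyline, stroke `#ff0000` → score (S540, F2227). Machine vertices: (219.81,78.87) → (117.43,141.95) → (91.31,180.85) → (147.83,27.90). Open path.

**Shape 2** — `<path>` quadratic bezier, stroke `#ff0000` → score (S540, F2227). Control points (SVG): P0=(26.58,52.13), P1=(211.19,68.49), P2=(329.35,92.22); sampled at t=k/5. Machine vertices: (26.58,152.13) → (97.77,145.29) → (163.64,137.86) → (224.19,129.84) → (279.43,121.24) → (329.35,112.04). Open path.

**Shape 3** — `<polyline>` line segment, stroke `#ff0000` → score (S540, F2227). Machine vertices: (195.72,62.87) → (168.47,16.32). Open path.

**Shape 4** — `<path>` quadratic bezier, stroke `#ff0000` → score (S540, F2227). Control points (SVG): P0=(347.06,186.69), P1=(234.27,173.94), P2=(128.55,129.01); sampled at t=k/5. Machine vertices: (347.06,17.57) → (302.23,23.96) → (257.96,32.92) → (214.26,44.45) → (171.12,58.57) → (128.55,75.25). Open path.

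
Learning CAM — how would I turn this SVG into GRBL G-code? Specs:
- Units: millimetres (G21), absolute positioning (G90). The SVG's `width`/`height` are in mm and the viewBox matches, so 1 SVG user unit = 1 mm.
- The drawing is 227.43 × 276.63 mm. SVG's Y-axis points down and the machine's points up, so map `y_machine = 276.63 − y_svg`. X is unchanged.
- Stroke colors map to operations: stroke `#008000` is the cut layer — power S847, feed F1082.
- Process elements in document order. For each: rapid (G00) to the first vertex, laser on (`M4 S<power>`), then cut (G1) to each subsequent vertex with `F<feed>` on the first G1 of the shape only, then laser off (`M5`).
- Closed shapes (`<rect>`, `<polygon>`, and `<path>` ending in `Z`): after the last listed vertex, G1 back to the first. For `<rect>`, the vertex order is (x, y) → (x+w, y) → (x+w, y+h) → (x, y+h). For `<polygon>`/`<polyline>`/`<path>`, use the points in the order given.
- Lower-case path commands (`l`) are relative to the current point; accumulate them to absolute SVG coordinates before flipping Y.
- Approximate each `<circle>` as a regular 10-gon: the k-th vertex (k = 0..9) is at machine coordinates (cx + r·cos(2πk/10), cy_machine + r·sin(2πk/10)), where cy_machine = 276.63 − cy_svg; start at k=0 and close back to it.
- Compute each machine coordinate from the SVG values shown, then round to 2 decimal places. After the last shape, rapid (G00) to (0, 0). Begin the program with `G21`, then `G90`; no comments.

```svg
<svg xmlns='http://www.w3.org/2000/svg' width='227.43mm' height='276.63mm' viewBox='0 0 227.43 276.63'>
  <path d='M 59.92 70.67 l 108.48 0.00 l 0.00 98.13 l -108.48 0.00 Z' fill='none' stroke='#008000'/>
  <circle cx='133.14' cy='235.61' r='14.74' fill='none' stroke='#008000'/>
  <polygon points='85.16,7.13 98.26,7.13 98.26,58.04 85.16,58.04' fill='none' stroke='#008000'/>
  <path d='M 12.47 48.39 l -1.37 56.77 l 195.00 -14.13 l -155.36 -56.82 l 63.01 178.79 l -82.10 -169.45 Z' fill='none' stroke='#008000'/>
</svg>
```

Since the viewBox matches the mm dimensions, user units are millimetres directly. The only transform is the Y-flip y_m = 276.63 − y_svg.

Shape 1 is a rectangle drawn with `<path>`. Its stroke #008000 means cut at S847, F1082. After flipping Y the toolpath is (59.92,205.96) → (168.40,205.96) → (168.40,107.83) → (59.92,107.83) → (59.92,205.96), returning to the start.

Shape 2 is a circle drawn with `<circle>`. Its stroke #008000 means cut at S847, F1082. After flipping Y the toolpath is (147.88,41.02) → (145.06,49.68) → (137.69,55.04) → (128.59,55.04) → (121.22,49.68) → (118.40,41.02) → (121.22,32.36) → (128.59,27.00) → (137.69,27.00) → (145.06,32.36) → (147.88,41.02), returning to the start.

Shape 3 is a rectangle drawn with `<polygon>`. Its stroke #008000 means cut at S847, F1082. After flipping Y the toolpath is (85.16,269.50) → (98.26,269.50) → (98.26,218.59) → (85.16,218.59) → (85.16,269.50), returning to the start.

Shape 4 is a closed polygon drawn with `<path>`. Its stroke #008000 means cut at S847, F1082. After flipping Y the toolpath is (12.47,228.24) → (11.10,171.47) → (206.10,185.60) → (50.74,242.42) → (113.75,63.63) → (31.65,233.08) → (12.47,228.24), returning to the start.

G21
G90
G00 X59.92 Y205.96
M4 S847
G1 X168.40 Y205.96 F1082
G1 X168.40 Y107.83
G1 X59.92 Y107.83
G1 X59.92 Y205.96
M5
G00 X147.88 Y41.02
M4 S847
G1 X145.06 Y49.68 F1082
G1 X137.69 Y55.04
G1 X128.59 Y55.04
G1 X121.22 Y49.68
G1 X118.40 Y41.02
G1 X121.22 Y32.36
G1 X128.59 Y27.00
G1 X137.69 Y27.00
G1 X145.06 Y32.36
G1 X147.88 Y41.02
M5
G00 X85.16 Y269.50
M4 S847
G1 X98.26 Y269.50 F1082
G1 X98.26 Y218.59
G1 X85.16 Y218.59
G1 X85.16 Y269.50
M5
G00 X12.47 Y228.24
M4 S847
G1 X11.10 Y171.47 F1082
G1 X206.10 Y185.60
G1 X50.74 Y242.42
G1 X113.75 Y63.63
G1 X31.65 Y233.08
G1 X12.47 Y228.24
M5
G00 X0.00 Y0.00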